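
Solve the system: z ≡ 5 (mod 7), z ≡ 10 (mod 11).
M = 7 × 11 = 77. M₁ = 11, y₁ ≡ 2 (mod 7). M₂ = 7, y₂ ≡ 8 (mod 11). z = 5×11×2 + 10×7×8 ≡ 54 (mod 77)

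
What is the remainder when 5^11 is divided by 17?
By repeated squaring (mod 17): 5^{1}≡5, 5^{2}≡8, 5^{4}≡13, 5^{8}≡16. Then 5^{11} = 5^{8+2+1} ≡ 16 × 8 × 5 ≡ 11 (mod 17)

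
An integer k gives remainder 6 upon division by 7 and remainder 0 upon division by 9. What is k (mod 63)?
M = 7 × 9 = 63. M₁ = 9, y₁ ≡ 4 (mod 7). M₂ = 7, y₂ ≡ 4 (mod 9). k = 6×9×4 + 0×7×4 ≡ 27 (mod 63)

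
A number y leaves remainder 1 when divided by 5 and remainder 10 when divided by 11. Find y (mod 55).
M = 5 × 11 = 55. M₁ = 11, y₁ ≡ 1 (mod 5). M₂ = 5, y₂ ≡ 9 (mod 11). y = 1×11×1 + 10×5×9 ≡ 21 (mod 55)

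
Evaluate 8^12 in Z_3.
Using Fermat: 8^{2} ≡ 1 mod 3. 12 ≡ 0 mod 2. So 8^{12} ≡ 8^{0} ≡ 1 mod 3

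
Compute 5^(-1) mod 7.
Since 7 is prime, by Fermat 5^(-1) ≡ 5^{5} ≡ 3 mod 7. Verify: 5 × 3 = 15 ≡ 1 mod 7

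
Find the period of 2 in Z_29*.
Powers of 2 mod 29: 2^1≡2, 2^2≡4, 2^3≡8, 2^4≡16, 2^5≡3, 2^6≡6, 2^7≡12, 2^8≡24, 2^9≡19, 2^10≡9, 2^11≡18, 2^12≡7, 2^13≡14, 2^14≡28, 2^15≡27, 2^16≡25, 2^17≡21, 2^18≡13, 2^19≡26, 2^20≡23, 2^21≡17, 2^22≡5, 2^23≡10, 2^24≡20, 2^25≡11, 2^26≡22, 2^27≡15, 2^28≡1. Order = 28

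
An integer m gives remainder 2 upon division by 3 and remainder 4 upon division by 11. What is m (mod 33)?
M = 3 × 11 = 33. M₁ = 11, y₁ ≡ 2 (mod 3). M₂ = 3, y₂ ≡ 4 (mod 11). m = 2×11×2 + 4×3×4 ≡ 26 (mod 33)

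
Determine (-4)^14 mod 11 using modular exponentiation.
Using Fermat: (-4)^{10} ≡ 1 (mod 11). 14 ≡ 4 (mod 10). So (-4)^{14} ≡ (-4)^{4} ≡ 3 (mod 11)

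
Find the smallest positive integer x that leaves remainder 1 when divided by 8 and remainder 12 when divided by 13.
M = 8 × 13 = 104. M₁ = 13, y₁ ≡ 5 mod 8. M₂ = 8, y₂ ≡ 5 mod 13. x = 1×13×5 + 12×8×5 ≡ 25 mod 104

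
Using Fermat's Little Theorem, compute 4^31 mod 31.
By Fermat: 4^{30} ≡ 1 mod 31. So 4^{31} = 4^{30} · 4^{1} ≡ 4^{1} ≡ 4 mod 31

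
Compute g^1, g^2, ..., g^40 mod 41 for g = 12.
12^1, 12^2, ..., 12^{40} mod 41: [12, 21, 6, 31, 3, 36, 22, 18, 11, 9, 26, 25, 13, 33, 27, 37, 34, 39, 17, 40, 29, 20, 35, 10, 38, 5, 19, 23, 30, 32, 15, 16, 28, 8, 14, 4, 7, 2, 24, 1]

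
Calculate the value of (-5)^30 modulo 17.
Using Fermat: (-5)^{16} ≡ 1 (mod 17). 30 ≡ 14 (mod 16). So (-5)^{30} ≡ (-5)^{14} ≡ 15 (mod 17)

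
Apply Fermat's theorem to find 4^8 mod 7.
By Fermat: 4^{6} ≡ 1 mod 7. So 4^{8} = 4^{6} · 4^{2} ≡ 4^{2} ≡ 2 mod 7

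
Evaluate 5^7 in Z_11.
By repeated squaring mod 11: 5^{1}≡5, 5^{2}≡3, 5^{4}≡9. Then 5^{7} = 5^{4+2+1} ≡ 9 × 3 × 5 ≡ 3 mod 11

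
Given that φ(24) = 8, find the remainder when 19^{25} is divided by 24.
By Euler: 19^{8} ≡ 1 mod 24 since gcd(19, 24) = 1. 25 = 3×8 + 1. So 19^{25} ≡ 19^{1} ≡ 19 mod 24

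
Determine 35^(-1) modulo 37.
Since 37 is prime, by Fermat 35^(-1) ≡ 35^{35} ≡ 18 (mod 37). Verify: 35 × 18 = 630 ≡ 1 (mod 37)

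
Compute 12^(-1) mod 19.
Since 19 is prime, by Fermat 12^(-1) ≡ 12^{17} ≡ 8 mod 19. Verify: 12 × 8 = 96 ≡ 1 mod 19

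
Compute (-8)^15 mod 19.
By repeated squaring mod 19: (-8)^{1}≡11, (-8)^{2}≡7, (-8)^{4}≡11, (-8)^{8}≡7. Then (-8)^{15} = (-8)^{8+4+2+1} ≡ 7 × 11 × 7 × 11 ≡ 1 mod 19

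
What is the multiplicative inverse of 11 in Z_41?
Since 41 is prime, by Fermat 11^(-1) ≡ 11^{39} ≡ 15 mod 41. Verify: 11 × 15 = 165 ≡ 1 mod 41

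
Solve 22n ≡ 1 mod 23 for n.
Since 23 is prime, by Fermat 22^(-1) ≡ 22^{21} ≡ 22 mod 23. Verify: 22 × 22 = 484 ≡ 1 mod 23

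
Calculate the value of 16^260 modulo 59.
Using Fermat: 16^{58} ≡ 1 mod 59. 260 ≡ 28 mod 58. So 16^{260} ≡ 16^{28} ≡ 48 mod 59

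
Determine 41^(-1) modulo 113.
Since 113 is prime, by Fermat 41^(-1) ≡ 41^{111} ≡ 102 mod 113. Verify: 41 × 102 = 4182 ≡ 1 mod 113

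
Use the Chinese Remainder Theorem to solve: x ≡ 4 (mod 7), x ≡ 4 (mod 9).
M = 7 × 9 = 63. M₁ = 9, y₁ ≡ 4 (mod 7). M₂ = 7, y₂ ≡ 4 (mod 9). x = 4×9×4 + 4×7×4 ≡ 4 (mod 63)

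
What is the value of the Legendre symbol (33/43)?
(33/43) = 33^{21} mod 43 = -1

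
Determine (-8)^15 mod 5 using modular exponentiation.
Using Fermat: (-8)^{4} ≡ 1 mod 5. 15 ≡ 3 mod 4. So (-8)^{15} ≡ (-8)^{3} ≡ 3 mod 5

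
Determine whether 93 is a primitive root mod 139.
ord_139(93) divides 138. For each prime q|138: 93^{69}≡138, 93^{46}≡96, 93^{6}≡45, none ≡ 1. So 93 has order 138 and is a primitive root mod 139.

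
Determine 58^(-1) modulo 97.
Since 97 is prime, by Fermat 58^(-1) ≡ 58^{95} ≡ 92 mod 97. Verify: 58 × 92 = 5336 ≡ 1 mod 97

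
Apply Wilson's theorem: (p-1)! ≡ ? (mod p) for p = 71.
By Wilson's theorem, (70)! ≡ -1 ≡ 70 mod 71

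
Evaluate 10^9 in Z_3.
Using Fermat: 10^{2} ≡ 1 (mod 3). 9 ≡ 1 (mod 2). So 10^{9} ≡ 10^{1} ≡ 1 (mod 3)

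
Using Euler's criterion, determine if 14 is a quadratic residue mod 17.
By Euler's criterion: 14^{8} ≡ 16 (mod 17). Since this equals -1 (≡ 16), 14 is not a QR.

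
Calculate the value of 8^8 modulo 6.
By repeated squaring (mod 6): 8^{1}≡2, 8^{2}≡4, 8^{4}≡4, 8^{8}≡4. So 8^{8} ≡ 4 (mod 6)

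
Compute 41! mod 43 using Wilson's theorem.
(42)! = (41)! × (42) ≡ -1 mod 43. So (41)! ≡ -1 × (42)^(-1) ≡ (-1)×(-1) = 1 mod 43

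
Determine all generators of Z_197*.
There are φ(196) = 84 primitive roots mod 197: {2, 3, 5, 8, 11, 12, 13, 17, 18, 21, 27, 30, 31, 32, 35, 38, 44, 45, 46, 48, 50, 52, 56, 57, 58, 66, 67, 71, 72, 73, 74, 75, 78, 79, 80, 82, 86, 89, 91, 94, 95, 98, 99, 102, 103, 106, 108, 111, 115, 117, 118, 119, 122, 123, 124, 125, 126, 130, 131, 139, 140, 141, 145, 147, 149, 151, 152, 153, 159, 162, 165, 166, 167, 170, 176, 179, 180, 184, 185, 186, 189, 192, 194, 195}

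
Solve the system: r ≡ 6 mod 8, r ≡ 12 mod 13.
M = 8 × 13 = 104. M₁ = 13, y₁ ≡ 5 mod 8. M₂ = 8, y₂ ≡ 5 mod 13. r = 6×13×5 + 12×8×5 ≡ 38 mod 104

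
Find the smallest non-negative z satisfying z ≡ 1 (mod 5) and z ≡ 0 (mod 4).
M = 5 × 4 = 20. M₁ = 4, y₁ ≡ 4 (mod 5). M₂ = 5, y₂ ≡ 1 (mod 4). z = 1×4×4 + 0×5×1 ≡ 16 (mod 20)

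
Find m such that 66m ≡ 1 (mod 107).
Since 107 is prime, by Fermat 66^(-1) ≡ 66^{105} ≡ 60 (mod 107). Verify: 66 × 60 = 3960 ≡ 1 (mod 107)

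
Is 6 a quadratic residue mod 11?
By Euler's criterion: 6^{5} ≡ 10 (mod 11). Since this equals -1 (≡ 10), 6 is not a QR.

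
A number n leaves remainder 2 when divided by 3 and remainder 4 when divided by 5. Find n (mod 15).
M = 3 × 5 = 15. M₁ = 5, y₁ ≡ 2 (mod 3). M₂ = 3, y₂ ≡ 2 (mod 5). n = 2×5×2 + 4×3×2 ≡ 14 (mod 15)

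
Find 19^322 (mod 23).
Using Fermat: 19^{22} ≡ 1 (mod 23). 322 ≡ 14 (mod 22). So 19^{322} ≡ 19^{14} ≡ 18 (mod 23)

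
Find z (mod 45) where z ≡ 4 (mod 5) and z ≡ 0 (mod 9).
M = 5 × 9 = 45. M₁ = 9, y₁ ≡ 4 (mod 5). M₂ = 5, y₂ ≡ 2 (mod 9). z = 4×9×4 + 0×5×2 ≡ 9 (mod 45)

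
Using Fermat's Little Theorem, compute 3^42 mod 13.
By Fermat: 3^{12} ≡ 1 (mod 13). 42 = 3×12 + 6. So 3^{42} ≡ 3^{6} ≡ 1 (mod 13)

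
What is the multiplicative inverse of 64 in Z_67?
Since 67 is prime, by Fermat 64^(-1) ≡ 64^{65} ≡ 22 (mod 67). Verify: 64 × 22 = 1408 ≡ 1 (mod 67)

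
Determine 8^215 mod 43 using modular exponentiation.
Using Fermat: 8^{42} ≡ 1 mod 43. 215 ≡ 5 mod 42. So 8^{215} ≡ 8^{5} ≡ 2 mod 43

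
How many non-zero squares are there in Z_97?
For prime 97, there are (p-1)/2 = (97-1)/2 = 48 quadratic residues (excluding 0).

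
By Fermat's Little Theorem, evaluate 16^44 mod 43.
By Fermat: 16^{42} ≡ 1 mod 43. So 16^{44} = 16^{42} · 16^{2} ≡ 16^{2} ≡ 41 mod 43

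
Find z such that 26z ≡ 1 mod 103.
Since 103 is prime, by Fermat 26^(-1) ≡ 26^{101} ≡ 4 mod 103. Verify: 26 × 4 = 104 ≡ 1 mod 103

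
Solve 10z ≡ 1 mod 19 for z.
Since 19 is prime, by Fermat 10^(-1) ≡ 10^{17} ≡ 2 mod 19. Verify: 10 × 2 = 20 ≡ 1 mod 19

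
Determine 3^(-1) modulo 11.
Since 11 is prime, by Fermat 3^(-1) ≡ 3^{9} ≡ 4 mod 11. Verify: 3 × 4 = 12 ≡ 1 mod 11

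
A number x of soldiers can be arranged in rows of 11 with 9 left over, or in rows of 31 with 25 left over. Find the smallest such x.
M = 11 × 31 = 341. M₁ = 31, y₁ ≡ 5 (mod 11). M₂ = 11, y₂ ≡ 17 (mod 31). x = 9×31×5 + 25×11×17 ≡ 273 (mod 341)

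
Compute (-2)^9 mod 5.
Using Fermat: (-2)^{4} ≡ 1 mod 5. 9 ≡ 1 mod 4. So (-2)^{9} ≡ (-2)^{1} ≡ 3 mod 5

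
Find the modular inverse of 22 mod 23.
Since 23 is prime, by Fermat 22^(-1) ≡ 22^{21} ≡ 22 mod 23. Verify: 22 × 22 = 484 ≡ 1 mod 23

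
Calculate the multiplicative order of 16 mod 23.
Powers of 16 mod 23: 16^1≡16, 16^2≡3, 16^3≡2, 16^4≡9, 16^5≡6, 16^6≡4, 16^7≡18, 16^8≡12, 16^9≡8, 16^10≡13, 16^11≡1. Order = 11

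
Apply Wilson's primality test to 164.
(163)! mod 164 = 0. Since 0 ≢ -1 (mod 164), 164 is not prime.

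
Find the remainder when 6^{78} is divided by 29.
By Fermat: 6^{28} ≡ 1 mod 29. 78 = 2×28 + 22. So 6^{78} ≡ 6^{22} ≡ 23 mod 29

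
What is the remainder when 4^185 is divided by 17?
Using Fermat: 4^{16} ≡ 1 (mod 17). 185 ≡ 9 (mod 16). So 4^{185} ≡ 4^{9} ≡ 4 (mod 17)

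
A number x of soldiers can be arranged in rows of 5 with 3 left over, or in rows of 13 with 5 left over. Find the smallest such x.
M = 5 × 13 = 65. M₁ = 13, y₁ ≡ 2 mod 5. M₂ = 5, y₂ ≡ 8 mod 13. x = 3×13×2 + 5×5×8 ≡ 18 mod 65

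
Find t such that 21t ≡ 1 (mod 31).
Since 31 is prime, by Fermat 21^(-1) ≡ 21^{29} ≡ 3 (mod 31). Verify: 21 × 3 = 63 ≡ 1 (mod 31)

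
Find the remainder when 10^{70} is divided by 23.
By Fermat: 10^{22} ≡ 1 (mod 23). 70 = 3×22 + 4. So 10^{70} ≡ 10^{4} ≡ 18 (mod 23)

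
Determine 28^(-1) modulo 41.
Since 41 is prime, by Fermat 28^(-1) ≡ 28^{39} ≡ 22 (mod 41). Verify: 28 × 22 = 616 ≡ 1 (mod 41)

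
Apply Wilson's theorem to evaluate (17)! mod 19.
(18)! = (17)! × (18) ≡ -1 (mod 19). So (17)! ≡ -1 × (18)^(-1) ≡ (-1)×(-1) = 1 (mod 19)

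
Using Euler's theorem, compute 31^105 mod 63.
By Euler: 31^{36} ≡ 1 mod 63 since gcd(31, 63) = 1. 105 = 2×36 + 33. So 31^{105} ≡ 31^{33} ≡ 55 mod 63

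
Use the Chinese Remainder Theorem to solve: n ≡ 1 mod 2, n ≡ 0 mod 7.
M = 2 × 7 = 14. M₁ = 7, y₁ ≡ 1 mod 2. M₂ = 2, y₂ ≡ 4 mod 7. n = 1×7×1 + 0×2×4 ≡ 7 mod 14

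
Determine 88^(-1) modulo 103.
Since 103 is prime, by Fermat 88^(-1) ≡ 88^{101} ≡ 48 (mod 103). Verify: 88 × 48 = 4224 ≡ 1 (mod 103)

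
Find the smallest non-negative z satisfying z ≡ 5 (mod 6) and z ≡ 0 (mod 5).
M = 6 × 5 = 30. M₁ = 5, y₁ ≡ 5 (mod 6). M₂ = 6, y₂ ≡ 1 (mod 5). z = 5×5×5 + 0×6×1 ≡ 5 (mod 30)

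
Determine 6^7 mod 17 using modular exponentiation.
By repeated squaring (mod 17): 6^{1}≡6, 6^{2}≡2, 6^{4}≡4. Then 6^{7} = 6^{4+2+1} ≡ 4 × 2 × 6 ≡ 14 (mod 17)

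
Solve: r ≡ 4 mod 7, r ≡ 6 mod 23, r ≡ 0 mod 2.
M = 7 × 23 × 2 = 322. M₁ = 46, y₁ ≡ 2 mod 7. M₂ = 14, y₂ ≡ 5 mod 23. M₃ = 161, y₃ ≡ 1 mod 2. r = 4×46×2 + 6×14×5 + 0×161×1 ≡ 144 mod 322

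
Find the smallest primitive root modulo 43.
g = 3. For each prime q|42: 3^{21}≡42, 3^{14}≡36, 3^{6}≡41, none ≡ 1, so ord_43(3) = 42 and 3 is a primitive root.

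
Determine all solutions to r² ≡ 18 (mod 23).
The square roots of 18 mod 23 are 8 and 15. Verify: 8² = 64 ≡ 18 (mod 23)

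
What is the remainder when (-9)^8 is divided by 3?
By repeated squaring mod 3: (-9)^{1}≡0, (-9)^{2}≡0, (-9)^{4}≡0, (-9)^{8}≡0. So (-9)^{8} ≡ 0 mod 3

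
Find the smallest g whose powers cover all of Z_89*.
g = 3. Powers: [3, 9, 27, 81, 65, 17, 51, 64, ...] generates all 88 non-zero residues.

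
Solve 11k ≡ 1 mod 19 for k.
Since 19 is prime, by Fermat 11^(-1) ≡ 11^{17} ≡ 7 mod 19. Verify: 11 × 7 = 77 ≡ 1 mod 19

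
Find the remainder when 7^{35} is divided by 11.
By Fermat: 7^{10} ≡ 1 mod 11. 35 = 3×10 + 5. So 7^{35} ≡ 7^{5} ≡ 10 mod 11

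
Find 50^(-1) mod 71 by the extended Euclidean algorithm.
Extended GCD: 50(27) + 71(-19) = 1. So 50^(-1) ≡ 27 mod 71. Verify: 50 × 27 = 1350 ≡ 1 mod 71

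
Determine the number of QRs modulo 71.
The squaring map on Z_71* is 2-to-1, so there are (70)/2 = 35 QRs.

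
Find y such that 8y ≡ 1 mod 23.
Since 23 is prime, by Fermat 8^(-1) ≡ 8^{21} ≡ 3 mod 23. Verify: 8 × 3 = 24 ≡ 1 mod 23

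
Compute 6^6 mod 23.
By repeated squaring mod 23: 6^{1}≡6, 6^{2}≡13, 6^{4}≡8. Then 6^{6} = 6^{4+2} ≡ 8 × 13 ≡ 12 mod 23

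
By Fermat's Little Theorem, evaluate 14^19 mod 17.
By Fermat: 14^{16} ≡ 1 (mod 17). So 14^{19} = 14^{16} · 14^{3} ≡ 14^{3} ≡ 7 (mod 17)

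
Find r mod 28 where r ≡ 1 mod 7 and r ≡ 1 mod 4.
M = 7 × 4 = 28. M₁ = 4, y₁ ≡ 2 mod 7. M₂ = 7, y₂ ≡ 3 mod 4. r = 1×4×2 + 1×7×3 ≡ 1 mod 28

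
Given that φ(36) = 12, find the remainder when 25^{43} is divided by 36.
By Euler: 25^{12} ≡ 1 (mod 36) since gcd(25, 36) = 1. 43 = 3×12 + 7. So 25^{43} ≡ 25^{7} ≡ 25 (mod 36)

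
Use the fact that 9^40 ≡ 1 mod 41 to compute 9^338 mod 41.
By Fermat: 9^{40} ≡ 1 mod 41. 338 ≡ 18 mod 40. So 9^{338} ≡ 9^{18} ≡ 40 mod 41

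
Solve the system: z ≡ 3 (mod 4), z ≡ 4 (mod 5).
M = 4 × 5 = 20. M₁ = 5, y₁ ≡ 1 (mod 4). M₂ = 4, y₂ ≡ 4 (mod 5). z = 3×5×1 + 4×4×4 ≡ 19 (mod 20)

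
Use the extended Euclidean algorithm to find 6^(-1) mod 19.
Extended GCD: 6(-3) + 19(1) = 1. So 6^(-1) ≡ -3 ≡ 16 mod 19. Verify: 6 × 16 = 96 ≡ 1 mod 19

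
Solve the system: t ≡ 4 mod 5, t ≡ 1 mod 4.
M = 5 × 4 = 20. M₁ = 4, y₁ ≡ 4 mod 5. M₂ = 5, y₂ ≡ 1 mod 4. t = 4×4×4 + 1×5×1 ≡ 9 mod 20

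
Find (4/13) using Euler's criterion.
(4/13) = 4^{6} mod 13 = 1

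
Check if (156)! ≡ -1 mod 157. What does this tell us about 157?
(156)! mod 157 = 156. Since this equals -1 mod 157, Wilson confirms 157 is prime.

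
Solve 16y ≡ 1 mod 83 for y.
Since 83 is prime, by Fermat 16^(-1) ≡ 16^{81} ≡ 26 mod 83. Verify: 16 × 26 = 416 ≡ 1 mod 83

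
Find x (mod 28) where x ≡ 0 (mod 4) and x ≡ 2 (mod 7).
M = 4 × 7 = 28. M₁ = 7, y₁ ≡ 3 (mod 4). M₂ = 4, y₂ ≡ 2 (mod 7). x = 0×7×3 + 2×4×2 ≡ 16 (mod 28)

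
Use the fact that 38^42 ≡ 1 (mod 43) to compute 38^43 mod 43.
By Fermat: 38^{42} ≡ 1 (mod 43). So 38^{43} = 38^{42} · 38^{1} ≡ 38^{1} ≡ 38 (mod 43)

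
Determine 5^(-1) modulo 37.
Since 37 is prime, by Fermat 5^(-1) ≡ 5^{35} ≡ 15 mod 37. Verify: 5 × 15 = 75 ≡ 1 mod 37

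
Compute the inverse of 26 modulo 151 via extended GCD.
Extended GCD: 26(-29) + 151(5) = 1. So 26^(-1) ≡ -29 ≡ 122 mod 151. Verify: 26 × 122 = 3172 ≡ 1 mod 151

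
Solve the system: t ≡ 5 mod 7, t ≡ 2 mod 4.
M = 7 × 4 = 28. M₁ = 4, y₁ ≡ 2 mod 7. M₂ = 7, y₂ ≡ 3 mod 4. t = 5×4×2 + 2×7×3 ≡ 26 mod 28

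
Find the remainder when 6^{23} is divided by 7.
By Fermat: 6^{6} ≡ 1 mod 7. 23 = 3×6 + 5. So 6^{23} ≡ 6^{5} ≡ 6 mod 7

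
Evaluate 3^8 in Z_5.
Using Fermat: 3^{4} ≡ 1 (mod 5). 8 ≡ 0 (mod 4). So 3^{8} ≡ 3^{0} ≡ 1 (mod 5)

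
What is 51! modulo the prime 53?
(52)! = (51)! × (52) ≡ -1 (mod 53). So (51)! ≡ -1 × (52)^(-1) ≡ (-1)×(-1) = 1 (mod 53)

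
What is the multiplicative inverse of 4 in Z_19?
Since 19 is prime, by Fermat 4^(-1) ≡ 4^{17} ≡ 5 (mod 19). Verify: 4 × 5 = 20 ≡ 1 (mod 19)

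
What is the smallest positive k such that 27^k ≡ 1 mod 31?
Powers of 27 mod 31: 27^1≡27, 27^2≡16, 27^3≡29, 27^4≡8, 27^5≡30, 27^6≡4, 27^7≡15, 27^8≡2, 27^9≡23, 27^10≡1. So the order of 27 is 10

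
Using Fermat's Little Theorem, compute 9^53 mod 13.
By Fermat: 9^{12} ≡ 1 (mod 13). 53 = 4×12 + 5. So 9^{53} ≡ 9^{5} ≡ 3 (mod 13)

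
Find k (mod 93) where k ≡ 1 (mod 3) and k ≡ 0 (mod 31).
M = 3 × 31 = 93. M₁ = 31, y₁ ≡ 1 (mod 3). M₂ = 3, y₂ ≡ 21 (mod 31). k = 1×31×1 + 0×3×21 ≡ 31 (mod 93)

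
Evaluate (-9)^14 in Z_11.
Using Fermat: (-9)^{10} ≡ 1 (mod 11). 14 ≡ 4 (mod 10). So (-9)^{14} ≡ (-9)^{4} ≡ 5 (mod 11)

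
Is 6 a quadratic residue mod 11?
By Euler's criterion: 6^{5} ≡ 10 mod 11. Since this equals -1 (≡ 10), 6 is not a QR.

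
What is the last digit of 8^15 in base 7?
Using Fermat: 8^{6} ≡ 1 mod 7. 15 ≡ 3 mod 6. So 8^{15} ≡ 8^{3} ≡ 1 mod 7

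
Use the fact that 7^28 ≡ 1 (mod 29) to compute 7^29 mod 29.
By Fermat: 7^{28} ≡ 1 (mod 29). So 7^{29} = 7^{28} · 7^{1} ≡ 7^{1} ≡ 7 (mod 29)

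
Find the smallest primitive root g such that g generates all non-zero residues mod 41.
g = 6. For each prime q|40: 6^{20}≡40, 6^{8}≡10, none ≡ 1, so ord_41(6) = 40 and 6 is a primitive root.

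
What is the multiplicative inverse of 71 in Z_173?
Since 173 is prime, by Fermat 71^(-1) ≡ 71^{171} ≡ 39 mod 173. Verify: 71 × 39 = 2769 ≡ 1 mod 173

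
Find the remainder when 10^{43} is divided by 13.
By Fermat: 10^{12} ≡ 1 (mod 13). 43 = 3×12 + 7. So 10^{43} ≡ 10^{7} ≡ 10 (mod 13)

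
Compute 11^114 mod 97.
Using Fermat: 11^{96} ≡ 1 (mod 97). 114 ≡ 18 (mod 96). So 11^{114} ≡ 11^{18} ≡ 64 (mod 97)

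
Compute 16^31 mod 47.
By repeated squaring mod 47: 16^{1}≡16, 16^{2}≡21, 16^{4}≡18, 16^{8}≡42, 16^{16}≡25. Then 16^{31} = 16^{16+8+4+2+1} ≡ 25 × 42 × 18 × 21 × 16 ≡ 42 mod 47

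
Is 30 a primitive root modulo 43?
ord_43(30) divides 42. For each prime q|42: 30^{21}≡42, 30^{14}≡6, 30^{6}≡16, none ≡ 1. So 30 has order 42 and is a primitive root mod 43.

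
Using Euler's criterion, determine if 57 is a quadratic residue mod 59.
By Euler's criterion: 57^{29} ≡ 1 mod 59. Since this equals 1, 57 is a QR.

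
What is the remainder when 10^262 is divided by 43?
Using Fermat: 10^{42} ≡ 1 (mod 43). 262 ≡ 10 (mod 42). So 10^{262} ≡ 10^{10} ≡ 23 (mod 43)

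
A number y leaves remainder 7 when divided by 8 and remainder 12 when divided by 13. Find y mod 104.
M = 8 × 13 = 104. M₁ = 13, y₁ ≡ 5 mod 8. M₂ = 8, y₂ ≡ 5 mod 13. y = 7×13×5 + 12×8×5 ≡ 103 mod 104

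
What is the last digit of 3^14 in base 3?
By repeated squaring mod 3: 3^{1}≡0, 3^{2}≡0, 3^{4}≡0, 3^{8}≡0. Then 3^{14} = 3^{8+4+2} ≡ 0 × 0 × 0 ≡ 0 mod 3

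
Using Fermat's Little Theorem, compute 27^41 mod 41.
By Fermat: 27^{40} ≡ 1 (mod 41). So 27^{41} = 27^{40} · 27^{1} ≡ 27^{1} ≡ 27 (mod 41)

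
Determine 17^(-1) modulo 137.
Since 137 is prime, by Fermat 17^(-1) ≡ 17^{135} ≡ 129 mod 137. Verify: 17 × 129 = 2193 ≡ 1 mod 137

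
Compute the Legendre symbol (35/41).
(35/41) = 35^{20} mod 41 = -1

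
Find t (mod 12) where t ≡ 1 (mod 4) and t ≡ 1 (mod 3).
M = 4 × 3 = 12. M₁ = 3, y₁ ≡ 3 (mod 4). M₂ = 4, y₂ ≡ 1 (mod 3). t = 1×3×3 + 1×4×1 ≡ 1 (mod 12)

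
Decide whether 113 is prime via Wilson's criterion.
(112)! mod 113 = 112. Since 112 ≡ -1 (mod 113), 113 is prime.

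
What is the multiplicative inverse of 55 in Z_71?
Since 71 is prime, by Fermat 55^(-1) ≡ 55^{69} ≡ 31 mod 71. Verify: 55 × 31 = 1705 ≡ 1 mod 71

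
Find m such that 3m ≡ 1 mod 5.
Since 5 is prime, by Fermat 3^(-1) ≡ 3^{3} ≡ 2 mod 5. Verify: 3 × 2 = 6 ≡ 1 mod 5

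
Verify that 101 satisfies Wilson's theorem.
(100)! mod 101 = 100. Since this equals -1 (mod 101), Wilson confirms 101 is prime.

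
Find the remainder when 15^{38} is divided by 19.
By Fermat: 15^{18} ≡ 1 mod 19. 38 = 2×18 + 2. So 15^{38} ≡ 15^{2} ≡ 16 mod 19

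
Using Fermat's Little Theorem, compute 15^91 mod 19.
By Fermat: 15^{18} ≡ 1 mod 19. 91 = 5×18 + 1. So 15^{91} ≡ 15^{1} ≡ 15 mod 19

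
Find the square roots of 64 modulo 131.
The square roots of 64 mod 131 are 123 and 8. Verify: 123² = 15129 ≡ 64 mod 131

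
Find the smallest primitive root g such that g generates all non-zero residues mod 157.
g = 5. Powers: [5, 25, 125, 154, 142, 82, 96, ...] generates all 156 non-zero residues.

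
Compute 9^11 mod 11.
Using Fermat: 9^{10} ≡ 1 (mod 11). 11 ≡ 1 (mod 10). So 9^{11} ≡ 9^{1} ≡ 9 (mod 11)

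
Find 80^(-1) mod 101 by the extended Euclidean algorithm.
Extended GCD: 80(24) + 101(-19) = 1. So 80^(-1) ≡ 24 mod 101. Verify: 80 × 24 = 1920 ≡ 1 mod 101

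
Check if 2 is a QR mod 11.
By Euler's criterion: 2^{5} ≡ 10 (mod 11). Since this equals -1 (≡ 10), 2 is not a QR.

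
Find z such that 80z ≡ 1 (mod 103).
Since 103 is prime, by Fermat 80^(-1) ≡ 80^{101} ≡ 94 (mod 103). Verify: 80 × 94 = 7520 ≡ 1 (mod 103)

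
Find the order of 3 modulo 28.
Powers of 3 mod 28: 3^1≡3, 3^2≡9, 3^3≡27, 3^4≡25, 3^5≡19, 3^6≡1. ord_28(3) = 6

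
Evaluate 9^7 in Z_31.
By repeated squaring mod 31: 9^{1}≡9, 9^{2}≡19, 9^{4}≡20. Then 9^{7} = 9^{4+2+1} ≡ 20 × 19 × 9 ≡ 10 mod 31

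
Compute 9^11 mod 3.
By repeated squaring mod 3: 9^{1}≡0, 9^{2}≡0, 9^{4}≡0, 9^{8}≡0. Then 9^{11} = 9^{8+2+1} ≡ 0 × 0 × 0 ≡ 0 mod 3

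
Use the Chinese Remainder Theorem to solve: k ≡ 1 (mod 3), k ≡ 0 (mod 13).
M = 3 × 13 = 39. M₁ = 13, y₁ ≡ 1 (mod 3). M₂ = 3, y₂ ≡ 9 (mod 13). k = 1×13×1 + 0×3×9 ≡ 13 (mod 39)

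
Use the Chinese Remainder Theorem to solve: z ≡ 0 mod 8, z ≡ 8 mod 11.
M = 8 × 11 = 88. M₁ = 11, y₁ ≡ 3 mod 8. M₂ = 8, y₂ ≡ 7 mod 11. z = 0×11×3 + 8×8×7 ≡ 8 mod 88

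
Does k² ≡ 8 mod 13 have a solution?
By Euler's criterion: 8^{6} ≡ 12 mod 13. Since this equals -1 (≡ 12), 8 is not a QR.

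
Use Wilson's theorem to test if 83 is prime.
(82)! mod 83 = 82. Since 82 ≡ -1 (mod 83), 83 is prime.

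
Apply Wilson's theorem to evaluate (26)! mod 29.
(28)! = (26)! × (27) × (28) ≡ -1 (mod 29). So (26)! ≡ -1 × [(28)(27)]^(-1) ≡ 14 (mod 29)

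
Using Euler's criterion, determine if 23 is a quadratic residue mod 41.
By Euler's criterion: 23^{20} ≡ 1 (mod 41). Since this equals 1, 23 is a QR.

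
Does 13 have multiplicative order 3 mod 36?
Powers of 13 mod 36: 13^1≡13, 13^2≡25, 13^3≡1. First k with 13^k≡1 is k=3. Yes, ord_36(13) = 3.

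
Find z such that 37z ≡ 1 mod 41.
Since 41 is prime, by Fermat 37^(-1) ≡ 37^{39} ≡ 10 mod 41. Verify: 37 × 10 = 370 ≡ 1 mod 41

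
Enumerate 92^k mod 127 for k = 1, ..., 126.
92^1, 92^2, ..., 92^{126} mod 127: [92, 82, 51, 120, 118, 61, 24, 49, 63, 81, 86, 38, 67, 68, 33, 115, 39, 32, 23, 84, 108, 30, 93, 47, 6, 44, 111, 52, 85, 73, 112, 17, 40, 124, 105, 8, 101, 21, 27, 71, 55, 107, 65, 11, 123, 13, 53, 50, 28, 36, 10, 31, 58, 2, 57, 37, 102, 113, 109, 122, 48, 98, 126, 35, 45, 76, 7, 9, 66, 103, 78, 64, 46, 41, 89, 60, 59, 94, 12, 88, 95, 104, 43, 19, 97, 34, 80, 121, 83, 16, 75, 42, 54, 15, 110, 87, 3, 22, 119, 26, 106, 100, 56, 72, 20, 62, 116, 4, 114, 74, 77, 99, 91, 117, 96, 69, 125, 70, 90, 25, 14, 18, 5, 79, 29, 1]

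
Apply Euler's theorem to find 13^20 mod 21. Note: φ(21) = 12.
By Euler: 13^{12} ≡ 1 mod 21 since gcd(13, 21) = 1. 20 = 1×12 + 8. So 13^{20} ≡ 13^{8} ≡ 1 mod 21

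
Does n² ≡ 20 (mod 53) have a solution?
By Euler's criterion: 20^{26} ≡ 52 (mod 53). Since this equals -1 (≡ 52), 20 is not a QR.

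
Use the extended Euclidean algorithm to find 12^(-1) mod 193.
Extended GCD: 12(-16) + 193(1) = 1. So 12^(-1) ≡ -16 ≡ 177 mod 193. Verify: 12 × 177 = 2124 ≡ 1 mod 193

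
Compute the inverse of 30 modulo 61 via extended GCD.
Extended GCD: 30(-2) + 61(1) = 1. So 30^(-1) ≡ -2 ≡ 59 mod 61. Verify: 30 × 59 = 1770 ≡ 1 mod 61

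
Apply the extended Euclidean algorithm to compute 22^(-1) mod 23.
Extended GCD: 22(-1) + 23(1) = 1. So 22^(-1) ≡ -1 ≡ 22 (mod 23). Verify: 22 × 22 = 484 ≡ 1 (mod 23)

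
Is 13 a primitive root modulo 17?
13^{4} ≡ 1 (mod 17) and 4 < 16, so ord_17(13) = 4 ≠ 16 and 13 is not a primitive root.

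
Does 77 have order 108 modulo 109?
77^{36} ≡ 1 (mod 109) and 36 < 108, so ord_109(77) = 36 ≠ 108 and 77 is not a primitive root.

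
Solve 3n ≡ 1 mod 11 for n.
Since 11 is prime, by Fermat 3^(-1) ≡ 3^{9} ≡ 4 mod 11. Verify: 3 × 4 = 12 ≡ 1 mod 11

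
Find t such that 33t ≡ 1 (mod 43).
Since 43 is prime, by Fermat 33^(-1) ≡ 33^{41} ≡ 30 (mod 43). Verify: 33 × 30 = 990 ≡ 1 (mod 43)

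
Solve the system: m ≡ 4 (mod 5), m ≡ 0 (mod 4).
M = 5 × 4 = 20. M₁ = 4, y₁ ≡ 4 (mod 5). M₂ = 5, y₂ ≡ 1 (mod 4). m = 4×4×4 + 0×5×1 ≡ 4 (mod 20)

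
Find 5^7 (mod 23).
By repeated squaring (mod 23): 5^{1}≡5, 5^{2}≡2, 5^{4}≡4. Then 5^{7} = 5^{4+2+1} ≡ 4 × 2 × 5 ≡ 17 (mod 23)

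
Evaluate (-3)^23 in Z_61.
By repeated squaring mod 61: (-3)^{1}≡58, (-3)^{2}≡9, (-3)^{4}≡20, (-3)^{8}≡34, (-3)^{16}≡58. Then (-3)^{23} = (-3)^{16+4+2+1} ≡ 58 × 20 × 9 × 58 ≡ 34 mod 61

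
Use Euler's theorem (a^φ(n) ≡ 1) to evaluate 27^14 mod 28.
By Euler: 27^{12} ≡ 1 mod 28 since gcd(27, 28) = 1. 14 = 1×12 + 2. So 27^{14} ≡ 27^{2} ≡ 1 mod 28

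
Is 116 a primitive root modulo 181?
116^{18} ≡ 1 mod 181 and 18 < 180, so ord_181(116) = 18 ≠ 180 and 116 is not a primitive root.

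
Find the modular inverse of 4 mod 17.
Since 17 is prime, by Fermat 4^(-1) ≡ 4^{15} ≡ 13 (mod 17). Verify: 4 × 13 = 52 ≡ 1 (mod 17)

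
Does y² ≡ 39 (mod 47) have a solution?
By Euler's criterion: 39^{23} ≡ 46 (mod 47). Since this equals -1 (≡ 46), 39 is not a QR.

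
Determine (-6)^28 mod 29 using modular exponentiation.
Using Fermat: (-6)^{28} ≡ 1 (mod 29). 28 ≡ 0 (mod 28). So (-6)^{28} ≡ (-6)^{0} ≡ 1 (mod 29)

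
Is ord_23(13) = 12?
Powers of 13 mod 23: 13^1≡13, 13^2≡8, 13^3≡12, 13^4≡18, 13^5≡4, 13^6≡6, 13^7≡9, 13^8≡2, 13^9≡3, 13^10≡16, 13^11≡1. Already 13^11≡1, so the order is 11 < 12. No, the actual order is 11.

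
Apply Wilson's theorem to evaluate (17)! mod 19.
(18)! = (17)! × (18) ≡ -1 (mod 19). So (17)! ≡ -1 × (18)^(-1) ≡ (-1)×(-1) = 1 (mod 19)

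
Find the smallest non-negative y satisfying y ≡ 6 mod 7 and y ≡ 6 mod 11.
M = 7 × 11 = 77. M₁ = 11, y₁ ≡ 2 mod 7. M₂ = 7, y₂ ≡ 8 mod 11. y = 6×11×2 + 6×7×8 ≡ 6 mod 77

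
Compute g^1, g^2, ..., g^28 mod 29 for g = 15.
15^1, 15^2, ..., 15^{28} mod 29: [15, 22, 11, 20, 10, 5, 17, 23, 26, 13, 21, 25, 27, 28, 14, 7, 18, 9, 19, 24, 12, 6, 3, 16, 8, 4, 2, 1]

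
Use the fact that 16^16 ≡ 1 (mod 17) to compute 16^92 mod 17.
By Fermat: 16^{16} ≡ 1 (mod 17). 92 = 5×16 + 12. So 16^{92} ≡ 16^{12} ≡ 1 (mod 17)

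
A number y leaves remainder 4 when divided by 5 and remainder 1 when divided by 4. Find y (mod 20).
M = 5 × 4 = 20. M₁ = 4, y₁ ≡ 4 (mod 5). M₂ = 5, y₂ ≡ 1 (mod 4). y = 4×4×4 + 1×5×1 ≡ 9 (mod 20)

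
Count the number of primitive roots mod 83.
There are φ(83-1) = φ(82) = 40 primitive roots modulo 83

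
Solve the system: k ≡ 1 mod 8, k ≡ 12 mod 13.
M = 8 × 13 = 104. M₁ = 13, y₁ ≡ 5 mod 8. M₂ = 8, y₂ ≡ 5 mod 13. k = 1×13×5 + 12×8×5 ≡ 25 mod 104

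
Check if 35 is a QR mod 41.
By Euler's criterion: 35^{20} ≡ 40 mod 41. Since this equals -1 (≡ 40), 35 is not a QR.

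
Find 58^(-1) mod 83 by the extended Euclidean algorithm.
Extended GCD: 58(-10) + 83(7) = 1. So 58^(-1) ≡ -10 ≡ 73 mod 83. Verify: 58 × 73 = 4234 ≡ 1 mod 83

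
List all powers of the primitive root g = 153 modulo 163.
153^1, 153^2, ..., 153^{162} mod 163: [153, 100, 141, 57, 82, 158, 50, 152, 110, 41, 79, 25, 76, 55, 102, 121, 94, 38, 109, 51, 142, 47, 19, 136, 107, 71, 105, 91, 68, 135, 117, 134, 127, 34, 149, 140, 67, 145, 17, 156, 70, 115, 154, 90, 78, 35, 139, 77, 45, 39, 99, 151, 120, 104, 101, 131, 157, 60, 52, 132, 147, 160, 30, 26, 66, 155, 80, 15, 13, 33, 159, 40, 89, 88, 98, 161, 20, 126, 44, 49, 162, 10, 63, 22, 106, 81, 5, 113, 11, 53, 122, 84, 138, 87, 108, 61, 42, 69, 125, 54, 112, 21, 116, 144, 27, 56, 92, 58, 72, 95, 28, 46, 29, 36, 129, 14, 23, 96, 18, 146, 7, 93, 48, 9, 73, 85, 128, 24, 86, 118, 124, 64, 12, 43, 59, 62, 32, 6, 103, 111, 31, 16, 3, 133, 137, 97, 8, 83, 148, 150, 130, 4, 123, 74, 75, 65, 2, 143, 37, 119, 114, 1]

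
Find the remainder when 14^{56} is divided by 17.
By Fermat: 14^{16} ≡ 1 mod 17. 56 = 3×16 + 8. So 14^{56} ≡ 14^{8} ≡ 16 mod 17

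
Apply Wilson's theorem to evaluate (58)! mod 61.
(60)! = (58)! × (59) × (60) ≡ -1 mod 61. So (58)! ≡ -1 × [(60)(59)]^(-1) ≡ 30 mod 61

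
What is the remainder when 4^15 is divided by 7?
Using Fermat: 4^{6} ≡ 1 mod 7. 15 ≡ 3 mod 6. So 4^{15} ≡ 4^{3} ≡ 1 mod 7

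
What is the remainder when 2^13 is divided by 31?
By repeated squaring (mod 31): 2^{1}≡2, 2^{2}≡4, 2^{4}≡16, 2^{8}≡8. Then 2^{13} = 2^{8+4+1} ≡ 8 × 16 × 2 ≡ 8 (mod 31)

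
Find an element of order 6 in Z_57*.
8 has order 6 mod 57 since 8^{6} ≡ 1 mod 57 and no smaller power works.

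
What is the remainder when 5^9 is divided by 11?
By repeated squaring mod 11: 5^{1}≡5, 5^{2}≡3, 5^{4}≡9, 5^{8}≡4. Then 5^{9} = 5^{8+1} ≡ 4 × 5 ≡ 9 mod 11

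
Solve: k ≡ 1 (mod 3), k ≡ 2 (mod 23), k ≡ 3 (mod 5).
M = 3 × 23 × 5 = 345. M₁ = 115, y₁ ≡ 1 (mod 3). M₂ = 15, y₂ ≡ 20 (mod 23). M₃ = 69, y₃ ≡ 4 (mod 5). k = 1×115×1 + 2×15×20 + 3×69×4 ≡ 163 (mod 345)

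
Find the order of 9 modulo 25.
Powers of 9 mod 25: 9^1≡9, 9^2≡6, 9^3≡4, 9^4≡11, 9^5≡24, 9^6≡16, 9^7≡19, 9^8≡21, 9^9≡14, 9^10≡1. So the order of 9 is 10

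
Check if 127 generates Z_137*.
127^{8} ≡ 1 (mod 137) and 8 < 136, so ord_137(127) = 8 ≠ 136 and 127 is not a primitive root.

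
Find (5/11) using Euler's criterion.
(5/11) = 5^{5} mod 11 = 1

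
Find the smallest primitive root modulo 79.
g = 3. Powers: [3, 9, 27, 2, 6, 18, 54, 4, ...] generates all 78 non-zero residues.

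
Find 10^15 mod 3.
Using Fermat: 10^{2} ≡ 1 mod 3. 15 ≡ 1 mod 2. So 10^{15} ≡ 10^{1} ≡ 1 mod 3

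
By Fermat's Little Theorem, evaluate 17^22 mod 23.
By Fermat's Little Theorem, 17^{22} ≡ 1 mod 23 since 23 is prime and gcd(17, 23) = 1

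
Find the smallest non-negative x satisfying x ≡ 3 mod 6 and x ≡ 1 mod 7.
M = 6 × 7 = 42. M₁ = 7, y₁ ≡ 1 mod 6. M₂ = 6, y₂ ≡ 6 mod 7. x = 3×7×1 + 1×6×6 ≡ 15 mod 42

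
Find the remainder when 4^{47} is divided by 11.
By Fermat: 4^{10} ≡ 1 mod 11. 47 = 4×10 + 7. So 4^{47} ≡ 4^{7} ≡ 5 mod 11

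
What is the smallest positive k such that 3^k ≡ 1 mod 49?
Powers of 3 mod 49: 3^1≡3, 3^2≡9, 3^3≡27, 3^4≡32, 3^5≡47, 3^6≡43, 3^7≡31, 3^8≡44, 3^9≡34, 3^10≡4, 3^11≡12, 3^12≡36, 3^13≡10, 3^14≡30, 3^15≡41, 3^16≡25, 3^17≡26, 3^18≡29, 3^19≡38, 3^20≡16, 3^21≡48, 3^22≡46, 3^23≡40, 3^24≡22, 3^25≡17, 3^26≡2, 3^27≡6, 3^28≡18, 3^29≡5, 3^30≡15, 3^31≡45, 3^32≡37, 3^33≡13, 3^34≡39, 3^35≡19, 3^36≡8, 3^37≡24, 3^38≡23, 3^39≡20, 3^40≡11, 3^41≡33, 3^42≡1. ord_49(3) = 42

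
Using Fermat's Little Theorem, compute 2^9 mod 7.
By Fermat: 2^{6} ≡ 1 (mod 7). So 2^{9} = 2^{6} · 2^{3} ≡ 2^{3} ≡ 1 (mod 7)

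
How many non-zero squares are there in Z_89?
For prime 89, there are (p-1)/2 = (89-1)/2 = 44 quadratic residues (excluding 0).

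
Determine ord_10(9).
Powers of 9 mod 10: 9^1≡9, 9^2≡1. So the order of 9 is 2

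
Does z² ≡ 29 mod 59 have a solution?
By Euler's criterion: 29^{29} ≡ 1 mod 59. Since this equals 1, 29 is a QR.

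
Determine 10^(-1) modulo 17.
Since 17 is prime, by Fermat 10^(-1) ≡ 10^{15} ≡ 12 mod 17. Verify: 10 × 12 = 120 ≡ 1 mod 17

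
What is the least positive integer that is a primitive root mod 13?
g = 2. For each prime q|12: 2^{6}≡12, 2^{4}≡3, none ≡ 1, so ord_13(2) = 12 and 2 is a primitive root.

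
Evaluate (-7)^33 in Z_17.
Using Fermat: (-7)^{16} ≡ 1 mod 17. 33 ≡ 1 mod 16. So (-7)^{33} ≡ (-7)^{1} ≡ 10 mod 17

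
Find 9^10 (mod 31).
By repeated squaring (mod 31): 9^{1}≡9, 9^{2}≡19, 9^{4}≡20, 9^{8}≡28. Then 9^{10} = 9^{8+2} ≡ 28 × 19 ≡ 5 (mod 31)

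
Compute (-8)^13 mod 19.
By repeated squaring mod 19: (-8)^{1}≡11, (-8)^{2}≡7, (-8)^{4}≡11, (-8)^{8}≡7. Then (-8)^{13} = (-8)^{8+4+1} ≡ 7 × 11 × 11 ≡ 11 mod 19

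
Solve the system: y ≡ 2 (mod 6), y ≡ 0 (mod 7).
M = 6 × 7 = 42. M₁ = 7, y₁ ≡ 1 (mod 6). M₂ = 6, y₂ ≡ 6 (mod 7). y = 2×7×1 + 0×6×6 ≡ 14 (mod 42)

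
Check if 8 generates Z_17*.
8^{8} ≡ 1 mod 17 and 8 < 16, so ord_17(8) = 8 ≠ 16 and 8 is not a primitive root.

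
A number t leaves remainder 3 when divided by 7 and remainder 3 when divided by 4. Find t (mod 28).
M = 7 × 4 = 28. M₁ = 4, y₁ ≡ 2 (mod 7). M₂ = 7, y₂ ≡ 3 (mod 4). t = 3×4×2 + 3×7×3 ≡ 3 (mod 28)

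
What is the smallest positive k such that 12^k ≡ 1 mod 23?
Powers of 12 mod 23: 12^1≡12, 12^2≡6, 12^3≡3, 12^4≡13, 12^5≡18, 12^6≡9, 12^7≡16, 12^8≡8, 12^9≡4, 12^10≡2, 12^11≡1. So the order of 12 is 11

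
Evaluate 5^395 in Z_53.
Using Fermat: 5^{52} ≡ 1 mod 53. 395 ≡ 31 mod 52. So 5^{395} ≡ 5^{31} ≡ 2 mod 53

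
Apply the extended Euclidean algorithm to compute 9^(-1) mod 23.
Extended GCD: 9(-5) + 23(2) = 1. So 9^(-1) ≡ -5 ≡ 18 mod 23. Verify: 9 × 18 = 162 ≡ 1 mod 23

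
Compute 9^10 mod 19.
By repeated squaring (mod 19): 9^{1}≡9, 9^{2}≡5, 9^{4}≡6, 9^{8}≡17. Then 9^{10} = 9^{8+2} ≡ 17 × 5 ≡ 9 (mod 19)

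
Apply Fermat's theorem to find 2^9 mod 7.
By Fermat: 2^{6} ≡ 1 mod 7. So 2^{9} = 2^{6} · 2^{3} ≡ 2^{3} ≡ 1 mod 7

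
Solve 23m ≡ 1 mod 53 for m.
Since 53 is prime, by Fermat 23^(-1) ≡ 23^{51} ≡ 30 mod 53. Verify: 23 × 30 = 690 ≡ 1 mod 53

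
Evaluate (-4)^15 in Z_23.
By repeated squaring mod 23: (-4)^{1}≡19, (-4)^{2}≡16, (-4)^{4}≡3, (-4)^{8}≡9. Then (-4)^{15} = (-4)^{8+4+2+1} ≡ 9 × 3 × 16 × 19 ≡ 20 mod 23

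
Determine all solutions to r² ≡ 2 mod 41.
The square roots of 2 mod 41 are 17 and 24. Verify: 17² = 289 ≡ 2 mod 41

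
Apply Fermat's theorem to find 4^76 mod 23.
By Fermat: 4^{22} ≡ 1 mod 23. 76 = 3×22 + 10. So 4^{76} ≡ 4^{10} ≡ 6 mod 23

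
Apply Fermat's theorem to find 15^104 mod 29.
By Fermat: 15^{28} ≡ 1 mod 29. 104 = 3×28 + 20. So 15^{104} ≡ 15^{20} ≡ 24 mod 29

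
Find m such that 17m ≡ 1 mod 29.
Since 29 is prime, by Fermat 17^(-1) ≡ 17^{27} ≡ 12 mod 29. Verify: 17 × 12 = 204 ≡ 1 mod 29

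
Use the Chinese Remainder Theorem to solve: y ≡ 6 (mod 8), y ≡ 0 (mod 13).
M = 8 × 13 = 104. M₁ = 13, y₁ ≡ 5 (mod 8). M₂ = 8, y₂ ≡ 5 (mod 13). y = 6×13×5 + 0×8×5 ≡ 78 (mod 104)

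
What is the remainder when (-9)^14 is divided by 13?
Using Fermat: (-9)^{12} ≡ 1 mod 13. 14 ≡ 2 mod 12. So (-9)^{14} ≡ (-9)^{2} ≡ 3 mod 13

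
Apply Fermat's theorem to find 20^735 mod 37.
By Fermat: 20^{36} ≡ 1 mod 37. 735 ≡ 15 mod 36. So 20^{735} ≡ 20^{15} ≡ 23 mod 37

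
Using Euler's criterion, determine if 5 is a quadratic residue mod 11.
By Euler's criterion: 5^{5} ≡ 1 mod 11. Since this equals 1, 5 is a QR.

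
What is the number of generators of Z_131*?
There are φ(131-1) = φ(130) = 48 primitive roots modulo 131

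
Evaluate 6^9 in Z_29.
By repeated squaring (mod 29): 6^{1}≡6, 6^{2}≡7, 6^{4}≡20, 6^{8}≡23. Then 6^{9} = 6^{8+1} ≡ 23 × 6 ≡ 22 (mod 29)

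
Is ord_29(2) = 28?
Powers of 2 mod 29: 2^1≡2, 2^2≡4, 2^3≡8, 2^4≡16, 2^5≡3, 2^6≡6, 2^7≡12, 2^8≡24, 2^9≡19, 2^10≡9, 2^11≡18, 2^12≡7, 2^13≡14, 2^14≡28, 2^15≡27, 2^16≡25, 2^17≡21, 2^18≡13, 2^19≡26, 2^20≡23, 2^21≡17, 2^22≡5, 2^23≡10, 2^24≡20, 2^25≡11, 2^26≡22, 2^27≡15, 2^28≡1. First k with 2^k≡1 is k=28. Yes, ord_29(2) = 28.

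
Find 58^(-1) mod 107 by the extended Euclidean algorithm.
Extended GCD: 58(24) + 107(-13) = 1. So 58^(-1) ≡ 24 mod 107. Verify: 58 × 24 = 1392 ≡ 1 mod 107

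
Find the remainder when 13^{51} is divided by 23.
By Fermat: 13^{22} ≡ 1 (mod 23). 51 = 2×22 + 7. So 13^{51} ≡ 13^{7} ≡ 9 (mod 23)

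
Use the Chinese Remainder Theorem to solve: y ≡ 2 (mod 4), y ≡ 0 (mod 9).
M = 4 × 9 = 36. M₁ = 9, y₁ ≡ 1 (mod 4). M₂ = 4, y₂ ≡ 7 (mod 9). y = 2×9×1 + 0×4×7 ≡ 18 (mod 36)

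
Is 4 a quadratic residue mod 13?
By Euler's criterion: 4^{6} ≡ 1 (mod 13). Since this equals 1, 4 is a QR.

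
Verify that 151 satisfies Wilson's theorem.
(150)! mod 151 = 150. Since this equals -1 mod 151, Wilson confirms 151 is prime.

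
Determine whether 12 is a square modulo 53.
By Euler's criterion: 12^{26} ≡ 52 mod 53. Since this equals -1 (≡ 52), 12 is not a QR.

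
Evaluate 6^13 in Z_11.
Using Fermat: 6^{10} ≡ 1 (mod 11). 13 ≡ 3 (mod 10). So 6^{13} ≡ 6^{3} ≡ 7 (mod 11)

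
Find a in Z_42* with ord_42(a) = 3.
25 has order 3 mod 42 since 25^{3} ≡ 1 mod 42 and no smaller power works.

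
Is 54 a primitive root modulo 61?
ord_61(54) divides 60. For each prime q|60: 54^{30}≡60, 54^{20}≡47, 54^{12}≡34, none ≡ 1. So 54 has order 60 and is a primitive root mod 61.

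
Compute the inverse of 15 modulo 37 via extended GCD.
Extended GCD: 15(5) + 37(-2) = 1. So 15^(-1) ≡ 5 (mod 37). Verify: 15 × 5 = 75 ≡ 1 (mod 37)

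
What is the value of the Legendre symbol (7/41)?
(7/41) = 7^{20} mod 41 = -1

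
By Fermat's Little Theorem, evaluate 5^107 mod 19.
By Fermat: 5^{18} ≡ 1 (mod 19). 107 = 5×18 + 17. So 5^{107} ≡ 5^{17} ≡ 4 (mod 19)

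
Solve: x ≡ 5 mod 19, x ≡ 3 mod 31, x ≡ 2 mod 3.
M = 19 × 31 × 3 = 1767. M₁ = 93, y₁ ≡ 9 mod 19. M₂ = 57, y₂ ≡ 6 mod 31. M₃ = 589, y₃ ≡ 1 mod 3. x = 5×93×9 + 3×57×6 + 2×589×1 ≡ 1088 mod 1767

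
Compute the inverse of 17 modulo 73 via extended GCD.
Extended GCD: 17(-30) + 73(7) = 1. So 17^(-1) ≡ -30 ≡ 43 (mod 73). Verify: 17 × 43 = 731 ≡ 1 (mod 73)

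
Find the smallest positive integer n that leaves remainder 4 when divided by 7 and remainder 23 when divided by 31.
M = 7 × 31 = 217. M₁ = 31, y₁ ≡ 5 (mod 7). M₂ = 7, y₂ ≡ 9 (mod 31). n = 4×31×5 + 23×7×9 ≡ 116 (mod 217)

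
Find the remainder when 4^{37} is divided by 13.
By Fermat: 4^{12} ≡ 1 mod 13. 37 = 3×12 + 1. So 4^{37} ≡ 4^{1} ≡ 4 mod 13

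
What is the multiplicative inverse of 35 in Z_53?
Since 53 is prime, by Fermat 35^(-1) ≡ 35^{51} ≡ 50 mod 53. Verify: 35 × 50 = 1750 ≡ 1 mod 53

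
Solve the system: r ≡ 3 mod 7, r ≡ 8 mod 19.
M = 7 × 19 = 133. M₁ = 19, y₁ ≡ 3 mod 7. M₂ = 7, y₂ ≡ 11 mod 19. r = 3×19×3 + 8×7×11 ≡ 122 mod 133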